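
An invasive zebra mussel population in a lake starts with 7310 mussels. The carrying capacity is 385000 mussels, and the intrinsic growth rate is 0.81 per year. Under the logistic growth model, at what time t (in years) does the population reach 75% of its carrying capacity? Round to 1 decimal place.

A = (K − N₀)/N₀ = (385000 − 7310)/7310 = 51.668.
Solve 385000/(1 + 51.668·e^(−0.81t)) = 288750: 1 + 51.668·e^(−0.81t) = 1.3333, so e^(−0.81t) = 0.0064515.
−0.81·t = ln(0.0064515) = -5.0434, so t = 5.0434/0.81 = 6.2265.

6.2 years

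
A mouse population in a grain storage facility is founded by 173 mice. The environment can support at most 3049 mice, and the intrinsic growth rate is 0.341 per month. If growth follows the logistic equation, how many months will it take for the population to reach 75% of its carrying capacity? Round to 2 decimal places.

A = (K − N₀)/N₀ = (3049 − 173)/173 = 16.624.
Solve 3049/(1 + 16.624·e^(−0.341t)) = 2286.75: 1 + 16.624·e^(−0.341t) = 1.3333, so e^(−0.341t) = 0.020051.
−0.341·t = ln(0.020051) = -3.9095, so t = 3.9095/0.341 = 11.465.

11.46 months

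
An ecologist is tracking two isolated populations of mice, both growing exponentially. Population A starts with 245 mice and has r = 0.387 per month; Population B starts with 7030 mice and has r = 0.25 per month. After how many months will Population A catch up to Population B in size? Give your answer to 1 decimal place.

24.5 months

Set 245·e^(0.387t) = 7030·e^(0.25t).
e^((0.387 − 0.25)t) = 7030/245 → e^(0.137·t) = 28.694.
0.137·t = ln(28.694) = 3.3567, so t = 3.3567/0.137 = 24.501.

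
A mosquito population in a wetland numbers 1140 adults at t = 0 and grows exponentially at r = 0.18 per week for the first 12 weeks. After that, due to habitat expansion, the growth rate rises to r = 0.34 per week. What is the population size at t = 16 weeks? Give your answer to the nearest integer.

Phase 1: N(12) = 1140·e^(0.18×12) = 1140·e^2.16 = 9885.1.
Phase 2 runs for 16 − 12 = 4 weeks at r = 0.34.
N(16) = 9885.1·e^(0.34×4) = 9885.1·e^1.36 = 38514.2.

38514 adults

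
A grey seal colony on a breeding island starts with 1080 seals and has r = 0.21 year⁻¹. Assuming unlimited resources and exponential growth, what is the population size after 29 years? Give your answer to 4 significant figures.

476700 seals

N(t) = N₀·e^(rt) = 1080 × e^(0.21×29) = 1080 × e^6.09.
e^6.09 ≈ 441.42, so N ≈ 1080 × 441.42 = 476735.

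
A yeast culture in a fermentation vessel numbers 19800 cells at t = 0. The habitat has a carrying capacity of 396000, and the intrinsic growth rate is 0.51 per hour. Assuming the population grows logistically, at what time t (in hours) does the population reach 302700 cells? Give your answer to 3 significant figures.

A = (K − N₀)/N₀ = (396000 − 19800)/19800 = 19.
Solve 396000/(1 + 19·e^(−0.51t)) = 302700: 1 + 19·e^(−0.51t) = 1.3082, so e^(−0.51t) = 0.0162224.
−0.51·t = ln(0.0162224) = -4.1214, so t = 4.1214/0.51 = 8.0811.

8.08 hours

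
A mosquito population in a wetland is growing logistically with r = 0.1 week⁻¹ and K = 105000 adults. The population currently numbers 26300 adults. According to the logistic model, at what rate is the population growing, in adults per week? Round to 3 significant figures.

1970 adults per week

dN/dt = rN(1 − N/K) = 0.1 × 26300 × (1 − 26300/105000).
1 − 26300/105000 = 0.74952; dN/dt = 0.1 × 26300 × 0.74952 = 1971.2.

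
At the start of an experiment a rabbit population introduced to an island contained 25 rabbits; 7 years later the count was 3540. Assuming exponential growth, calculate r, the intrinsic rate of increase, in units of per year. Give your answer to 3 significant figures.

From N(t) = N₀·e^(rt): e^(r·7) = 3540/25 = 141.6.
r·7 = ln(141.6) = 4.953, so r = 4.953/7 = 0.70757.

0.708 per year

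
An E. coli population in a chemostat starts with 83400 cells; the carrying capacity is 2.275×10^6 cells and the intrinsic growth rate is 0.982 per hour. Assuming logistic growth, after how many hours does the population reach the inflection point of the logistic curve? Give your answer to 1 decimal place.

Logistic growth is fastest at N = K/2 = 1.1375×10^6.
A = (K − N₀)/N₀ = 26.278. Set K/(1 + A·e^(−rt)) = K/2 → A·e^(−rt) = 1.
e^(−0.982t) = 1/26.278 = 0.0380544, so t = ln(26.278)/0.982 = 3.2687/0.982 = 3.3287.

3.3 hours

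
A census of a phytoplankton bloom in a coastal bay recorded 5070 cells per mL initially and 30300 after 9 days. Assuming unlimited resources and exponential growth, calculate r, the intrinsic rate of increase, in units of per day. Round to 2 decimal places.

0.20 per day

From N(t) = N₀·e^(rt): e^(r·9) = 30300/5070 = 5.9763.
r·9 = ln(5.9763) = 1.7878, so r = 1.7878/9 = 0.19865.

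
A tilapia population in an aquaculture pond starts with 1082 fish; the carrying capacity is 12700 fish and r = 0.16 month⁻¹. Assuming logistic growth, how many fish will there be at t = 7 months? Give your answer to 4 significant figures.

2820 fish

A = (K − N₀)/N₀ = (12700 − 1082)/1082 = 10.738.
N(t) = K/(1 + A·e^(−rt)) = 12700/(1 + 10.738×e^(−0.16×7)).
e^(−1.12) = 0.32628; denominator = 1 + 10.738×0.32628 = 4.5034.
N = 12700/4.5034 = 2820.07.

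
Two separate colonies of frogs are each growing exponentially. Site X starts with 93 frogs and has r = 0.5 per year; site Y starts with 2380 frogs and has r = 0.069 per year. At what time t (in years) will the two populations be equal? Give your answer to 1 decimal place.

Set 93·e^(0.5t) = 2380·e^(0.069t).
e^((0.5 − 0.069)t) = 2380/93 → e^(0.431·t) = 25.591.
0.431·t = ln(25.591) = 3.2423, so t = 3.2423/0.431 = 7.5226.

7.5 years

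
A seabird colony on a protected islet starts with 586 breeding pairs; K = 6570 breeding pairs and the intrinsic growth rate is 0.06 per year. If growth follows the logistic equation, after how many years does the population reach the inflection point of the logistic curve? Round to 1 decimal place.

Logistic growth is fastest at N = K/2 = 3285.
A = (K − N₀)/N₀ = 10.212. Set K/(1 + A·e^(−rt)) = K/2 → A·e^(−rt) = 1.
e^(−0.06t) = 1/10.212 = 0.0979278, so t = ln(10.212)/0.06 = 2.3235/0.06 = 38.725.

38.7 years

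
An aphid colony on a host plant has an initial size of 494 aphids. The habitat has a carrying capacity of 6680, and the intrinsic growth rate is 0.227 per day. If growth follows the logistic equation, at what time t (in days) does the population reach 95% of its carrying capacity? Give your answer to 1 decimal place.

24.1 days

A = (K − N₀)/N₀ = (6680 − 494)/494 = 12.522.
Solve 6680/(1 + 12.522·e^(−0.227t)) = 6346: 1 + 12.522·e^(−0.227t) = 1.0526, so e^(−0.227t) = 0.00420304.
−0.227·t = ln(0.00420304) = -5.4719, so t = 5.4719/0.227 = 24.105.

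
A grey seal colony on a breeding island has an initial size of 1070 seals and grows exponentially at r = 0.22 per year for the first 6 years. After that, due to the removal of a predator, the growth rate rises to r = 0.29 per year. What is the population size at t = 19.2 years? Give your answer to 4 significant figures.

184100 seals

Phase 1: N(6) = 1070·e^(0.22×6) = 1070·e^1.32 = 4005.46.
Phase 2 runs for 19.2 − 6 = 13.2 years at r = 0.29.
N(19.2) = 4005.46·e^(0.29×13.2) = 4005.46·e^3.828 = 184133.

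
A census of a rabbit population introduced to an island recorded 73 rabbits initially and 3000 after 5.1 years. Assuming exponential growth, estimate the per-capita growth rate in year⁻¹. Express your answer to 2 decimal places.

From N(t) = N₀·e^(rt): e^(r·5.1) = 3000/73 = 41.096.
r·5.1 = ln(41.096) = 3.7159, so r = 3.7159/5.1 = 0.72861.

0.73 per year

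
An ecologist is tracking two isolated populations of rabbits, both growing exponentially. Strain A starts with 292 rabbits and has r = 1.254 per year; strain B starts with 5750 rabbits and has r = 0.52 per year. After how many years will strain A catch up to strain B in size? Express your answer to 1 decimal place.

Set 292·e^(1.254t) = 5750·e^(0.52t).
e^((1.254 − 0.52)t) = 5750/292 → e^(0.734·t) = 19.692.
0.734·t = ln(19.692) = 2.9802, so t = 2.9802/0.734 = 4.0602.

4.1 years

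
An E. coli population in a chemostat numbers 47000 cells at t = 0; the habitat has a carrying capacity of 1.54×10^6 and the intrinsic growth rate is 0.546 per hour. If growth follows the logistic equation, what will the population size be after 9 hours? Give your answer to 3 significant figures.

1250000 cells

A = (K − N₀)/N₀ = (1.54×10^6 − 47000)/47000 = 31.766.
N(t) = K/(1 + A·e^(−rt)) = 1.54×10^6/(1 + 31.766×e^(−0.546×9)).
e^(−4.914) = 0.0073431; denominator = 1 + 31.766×0.0073431 = 1.2333.
N = 1.54×10^6/1.2333 = 1.248724×10^6.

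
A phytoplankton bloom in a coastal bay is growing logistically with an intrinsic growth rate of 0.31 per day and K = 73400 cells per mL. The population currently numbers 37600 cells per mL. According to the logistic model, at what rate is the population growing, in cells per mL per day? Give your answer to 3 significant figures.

5690 cells per mL per day

dN/dt = rN(1 − N/K) = 0.31 × 37600 × (1 − 37600/73400).
1 − 37600/73400 = 0.48774; dN/dt = 0.31 × 37600 × 0.48774 = 5685.1.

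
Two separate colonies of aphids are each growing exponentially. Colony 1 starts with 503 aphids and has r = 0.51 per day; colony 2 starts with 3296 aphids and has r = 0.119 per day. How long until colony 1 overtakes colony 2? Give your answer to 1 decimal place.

4.8 days

Set 503·e^(0.51t) = 3296·e^(0.119t).
e^((0.51 − 0.119)t) = 3296/503 → e^(0.391·t) = 6.5527.
0.391·t = ln(6.5527) = 1.8799, so t = 1.8799/0.391 = 4.8079.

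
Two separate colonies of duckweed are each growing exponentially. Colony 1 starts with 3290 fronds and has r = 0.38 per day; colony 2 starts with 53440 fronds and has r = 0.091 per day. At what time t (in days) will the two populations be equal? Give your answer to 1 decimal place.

Set 3290·e^(0.38t) = 53440·e^(0.091t).
e^((0.38 − 0.091)t) = 53440/3290 → e^(0.289·t) = 16.243.
0.289·t = ln(16.243) = 2.7877, so t = 2.7877/0.289 = 9.6459.

9.6 days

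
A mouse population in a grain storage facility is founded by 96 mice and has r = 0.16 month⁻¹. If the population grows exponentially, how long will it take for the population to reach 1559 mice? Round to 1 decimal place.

Set N₀·e^(rt) = 1559: e^(0.16·t) = 1559/96 = 16.24.
0.16·t = ln(16.24) = 2.7875, so t = 2.7875/0.16 = 17.422.

17.4 months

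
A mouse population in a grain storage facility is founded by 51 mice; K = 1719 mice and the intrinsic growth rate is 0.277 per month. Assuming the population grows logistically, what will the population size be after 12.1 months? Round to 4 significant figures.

A = (K − N₀)/N₀ = (1719 − 51)/51 = 32.706.
N(t) = K/(1 + A·e^(−rt)) = 1719/(1 + 32.706×e^(−0.277×12.1)).
e^(−3.352) = 0.035025; denominator = 1 + 32.706×0.035025 = 2.1455.
N = 1719/2.1455 = 801.206.

801.2 mice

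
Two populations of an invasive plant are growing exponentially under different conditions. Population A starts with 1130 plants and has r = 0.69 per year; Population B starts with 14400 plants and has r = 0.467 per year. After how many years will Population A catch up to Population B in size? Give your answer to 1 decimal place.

Set 1130·e^(0.69t) = 14400·e^(0.467t).
e^((0.69 − 0.467)t) = 14400/1130 → e^(0.223·t) = 12.743.
0.223·t = ln(12.743) = 2.545, so t = 2.545/0.223 = 11.413.

11.4 years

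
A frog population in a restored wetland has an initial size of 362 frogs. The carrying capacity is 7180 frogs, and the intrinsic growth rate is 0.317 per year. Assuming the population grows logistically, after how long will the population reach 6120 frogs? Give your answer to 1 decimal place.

A = (K − N₀)/N₀ = (7180 − 362)/362 = 18.834.
Solve 7180/(1 + 18.834·e^(−0.317t)) = 6120: 1 + 18.834·e^(−0.317t) = 1.1732, so e^(−0.317t) = 0.00919615.
−0.317·t = ln(0.00919615) = -4.689, so t = 4.689/0.317 = 14.792.

14.8 years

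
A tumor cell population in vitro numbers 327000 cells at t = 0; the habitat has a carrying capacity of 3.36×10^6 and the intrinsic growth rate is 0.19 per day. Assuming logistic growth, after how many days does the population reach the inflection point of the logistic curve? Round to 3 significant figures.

11.7 days

Logistic growth is fastest at N = K/2 = 1.68×10^6.
A = (K − N₀)/N₀ = 9.2752. Set K/(1 + A·e^(−rt)) = K/2 → A·e^(−rt) = 1.
e^(−0.19t) = 1/9.2752 = 0.107814, so t = ln(9.2752)/0.19 = 2.2273/0.19 = 11.723.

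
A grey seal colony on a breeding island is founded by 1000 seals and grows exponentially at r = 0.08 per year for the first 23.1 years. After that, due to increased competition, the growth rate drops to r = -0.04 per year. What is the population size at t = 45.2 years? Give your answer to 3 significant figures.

Phase 1: N(23.1) = 1000·e^(0.08×23.1) = 1000·e^1.848 = 6347.11.
Phase 2 runs for 45.2 − 23.1 = 22.1 years at r = -0.04.
N(45.2) = 6347.11·e^(-0.04×22.1) = 6347.11·e^-0.884 = 2622.16.

2620 seals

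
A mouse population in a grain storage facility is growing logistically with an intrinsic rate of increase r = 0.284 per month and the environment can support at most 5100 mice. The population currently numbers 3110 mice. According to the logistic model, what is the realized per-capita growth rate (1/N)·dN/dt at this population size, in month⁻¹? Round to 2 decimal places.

(1/N)·dN/dt = r(1 − N/K) = 0.284 × (1 − 3110/5100).
= 0.284 × 0.3902 = 0.11082.

0.11 per month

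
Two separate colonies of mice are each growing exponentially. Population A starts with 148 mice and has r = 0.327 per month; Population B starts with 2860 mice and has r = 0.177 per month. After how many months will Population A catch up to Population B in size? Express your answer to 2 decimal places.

19.74 months

Set 148·e^(0.327t) = 2860·e^(0.177t).
e^((0.327 − 0.177)t) = 2860/148 → e^(0.15·t) = 19.324.
0.15·t = ln(19.324) = 2.9614, so t = 2.9614/0.15 = 19.742.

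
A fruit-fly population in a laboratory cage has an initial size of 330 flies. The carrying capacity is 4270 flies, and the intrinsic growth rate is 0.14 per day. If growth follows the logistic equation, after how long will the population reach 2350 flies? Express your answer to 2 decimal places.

19.16 days

A = (K − N₀)/N₀ = (4270 − 330)/330 = 11.939.
Solve 4270/(1 + 11.939·e^(−0.14t)) = 2350: 1 + 11.939·e^(−0.14t) = 1.817, so e^(−0.14t) = 0.0684307.
−0.14·t = ln(0.0684307) = -2.6819, so t = 2.6819/0.14 = 19.157.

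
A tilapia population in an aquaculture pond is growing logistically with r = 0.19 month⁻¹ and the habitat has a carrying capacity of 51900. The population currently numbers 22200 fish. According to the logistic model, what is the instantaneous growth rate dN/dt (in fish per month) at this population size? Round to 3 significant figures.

2410 fish per month

dN/dt = rN(1 − N/K) = 0.19 × 22200 × (1 − 22200/51900).
1 − 22200/51900 = 0.57225; dN/dt = 0.19 × 22200 × 0.57225 = 2413.8.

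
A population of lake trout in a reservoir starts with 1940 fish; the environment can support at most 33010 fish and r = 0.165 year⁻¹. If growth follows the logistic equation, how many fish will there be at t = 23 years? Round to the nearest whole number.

24271 fish

A = (K − N₀)/N₀ = (33010 − 1940)/1940 = 16.015.
N(t) = K/(1 + A·e^(−rt)) = 33010/(1 + 16.015×e^(−0.165×23)).
e^(−3.795) = 0.022483; denominator = 1 + 16.015×0.022483 = 1.3601.
N = 33010/1.3601 = 24270.7.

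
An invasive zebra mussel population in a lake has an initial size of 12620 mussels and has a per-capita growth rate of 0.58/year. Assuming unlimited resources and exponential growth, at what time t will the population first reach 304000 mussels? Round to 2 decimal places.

5.49 years

Set N₀·e^(rt) = 304000: e^(0.58·t) = 304000/12620 = 24.089.
0.58·t = ln(24.089) = 3.1817, so t = 3.1817/0.58 = 5.4858.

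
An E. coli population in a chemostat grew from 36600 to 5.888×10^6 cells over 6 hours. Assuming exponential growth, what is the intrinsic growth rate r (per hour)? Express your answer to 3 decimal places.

0.847 per hour

From N(t) = N₀·e^(rt): e^(r·6) = 5.888×10^6/36600 = 160.87.
r·6 = ln(160.87) = 5.0806, so r = 5.0806/6 = 0.84677.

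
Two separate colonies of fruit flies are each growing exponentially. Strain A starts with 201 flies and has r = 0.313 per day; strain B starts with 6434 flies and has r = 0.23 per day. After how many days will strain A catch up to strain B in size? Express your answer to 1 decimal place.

Set 201·e^(0.313t) = 6434·e^(0.23t).
e^((0.313 − 0.23)t) = 6434/201 → e^(0.083·t) = 32.01.
0.083·t = ln(32.01) = 3.466, so t = 3.466/0.083 = 41.76.

41.8 days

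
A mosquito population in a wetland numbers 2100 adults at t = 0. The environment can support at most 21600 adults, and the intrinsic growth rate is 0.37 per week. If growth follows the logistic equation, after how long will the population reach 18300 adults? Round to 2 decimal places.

A = (K − N₀)/N₀ = (21600 − 2100)/2100 = 9.2857.
Solve 21600/(1 + 9.2857·e^(−0.37t)) = 18300: 1 + 9.2857·e^(−0.37t) = 1.1803, so e^(−0.37t) = 0.0194199.
−0.37·t = ln(0.0194199) = -3.9415, so t = 3.9415/0.37 = 10.653.

10.65 weeks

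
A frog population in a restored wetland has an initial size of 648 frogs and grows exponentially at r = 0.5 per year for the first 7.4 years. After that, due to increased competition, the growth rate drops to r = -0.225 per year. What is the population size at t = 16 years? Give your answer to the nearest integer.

Phase 1: N(7.4) = 648·e^(0.5×7.4) = 648·e^3.7 = 26209.9.
Phase 2 runs for 16 − 7.4 = 8.6 years at r = -0.225.
N(16) = 26209.9·e^(-0.225×8.6) = 26209.9·e^-1.935 = 3785.34.

3785 frogs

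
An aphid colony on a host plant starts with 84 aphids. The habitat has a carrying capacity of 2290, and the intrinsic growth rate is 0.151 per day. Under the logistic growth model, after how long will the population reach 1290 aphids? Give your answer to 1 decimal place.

23.3 days

A = (K − N₀)/N₀ = (2290 − 84)/84 = 26.262.
Solve 2290/(1 + 26.262·e^(−0.151t)) = 1290: 1 + 26.262·e^(−0.151t) = 1.7752, so e^(−0.151t) = 0.0295178.
−0.151·t = ln(0.0295178) = -3.5228, so t = 3.5228/0.151 = 23.33.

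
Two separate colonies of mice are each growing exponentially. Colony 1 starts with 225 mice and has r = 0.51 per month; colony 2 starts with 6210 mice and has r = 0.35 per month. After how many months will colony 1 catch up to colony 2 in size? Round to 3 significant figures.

Set 225·e^(0.51t) = 6210·e^(0.35t).
e^((0.51 − 0.35)t) = 6210/225 → e^(0.16·t) = 27.6.
0.16·t = ln(27.6) = 3.3178, so t = 3.3178/0.16 = 20.736.

20.7 months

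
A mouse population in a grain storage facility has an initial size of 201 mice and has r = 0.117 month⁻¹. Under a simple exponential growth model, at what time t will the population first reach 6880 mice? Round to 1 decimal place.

Set N₀·e^(rt) = 6880: e^(0.117·t) = 6880/201 = 34.229.
0.117·t = ln(34.229) = 3.5331, so t = 3.5331/0.117 = 30.197.

30.2 months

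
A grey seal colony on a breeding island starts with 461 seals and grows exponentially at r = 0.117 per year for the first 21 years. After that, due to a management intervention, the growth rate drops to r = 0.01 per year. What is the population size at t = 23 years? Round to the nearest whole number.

5488 seals

Phase 1: N(21) = 461·e^(0.117×21) = 461·e^2.457 = 5379.75.
Phase 2 runs for 23 − 21 = 2 years at r = 0.01.
N(23) = 5379.75·e^(0.01×2) = 5379.75·e^0.02 = 5488.43.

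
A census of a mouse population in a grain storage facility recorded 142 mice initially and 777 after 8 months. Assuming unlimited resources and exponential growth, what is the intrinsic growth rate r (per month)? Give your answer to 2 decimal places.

0.21 per month

From N(t) = N₀·e^(rt): e^(r·8) = 777/142 = 5.4718.
r·8 = ln(5.4718) = 1.6996, so r = 1.6996/8 = 0.21245.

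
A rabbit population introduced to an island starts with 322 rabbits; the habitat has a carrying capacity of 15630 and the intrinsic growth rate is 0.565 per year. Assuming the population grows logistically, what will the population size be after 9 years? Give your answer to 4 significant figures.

A = (K − N₀)/N₀ = (15630 − 322)/322 = 47.54.
N(t) = K/(1 + A·e^(−rt)) = 15630/(1 + 47.54×e^(−0.565×9)).
e^(−5.085) = 0.0061889; denominator = 1 + 47.54×0.0061889 = 1.2942.
N = 15630/1.2942 = 12076.8.

12080 rabbits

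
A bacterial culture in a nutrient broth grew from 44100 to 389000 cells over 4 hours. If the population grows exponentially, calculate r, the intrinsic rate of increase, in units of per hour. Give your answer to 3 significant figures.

From N(t) = N₀·e^(rt): e^(r·4) = 389000/44100 = 8.8209.
r·4 = ln(8.8209) = 2.1771, so r = 2.1771/4 = 0.54428.

0.544 per hour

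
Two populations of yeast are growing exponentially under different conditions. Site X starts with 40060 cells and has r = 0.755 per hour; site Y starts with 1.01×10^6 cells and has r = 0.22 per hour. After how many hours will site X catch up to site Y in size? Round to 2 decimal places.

6.03 hours

Set 40060·e^(0.755t) = 1.01×10^6·e^(0.22t).
e^((0.755 − 0.22)t) = 1.01×10^6/40060 → e^(0.535·t) = 25.212.
0.535·t = ln(25.212) = 3.2273, so t = 3.2273/0.535 = 6.0324.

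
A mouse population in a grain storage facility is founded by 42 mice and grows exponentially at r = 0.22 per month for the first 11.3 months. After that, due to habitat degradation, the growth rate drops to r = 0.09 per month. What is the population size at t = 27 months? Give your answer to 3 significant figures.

2070 mice

Phase 1: N(11.3) = 42·e^(0.22×11.3) = 42·e^2.486 = 504.551.
Phase 2 runs for 27 − 11.3 = 15.7 months at r = 0.09.
N(27) = 504.551·e^(0.09×15.7) = 504.551·e^1.413 = 2072.83.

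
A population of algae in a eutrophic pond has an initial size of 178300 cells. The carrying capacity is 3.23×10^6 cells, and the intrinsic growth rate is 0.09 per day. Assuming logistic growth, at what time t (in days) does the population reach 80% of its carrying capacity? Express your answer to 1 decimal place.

A = (K − N₀)/N₀ = (3.23×10^6 − 178300)/178300 = 17.116.
Solve 3.23×10^6/(1 + 17.116·e^(−0.09t)) = 2.584×10^6: 1 + 17.116·e^(−0.09t) = 1.25, so e^(−0.09t) = 0.0146066.
−0.09·t = ln(0.0146066) = -4.2263, so t = 4.2263/0.09 = 46.959.

47.0 days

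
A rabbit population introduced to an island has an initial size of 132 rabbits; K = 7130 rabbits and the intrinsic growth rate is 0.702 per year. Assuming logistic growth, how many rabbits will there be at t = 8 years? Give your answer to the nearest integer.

5977 rabbits

A = (K − N₀)/N₀ = (7130 − 132)/132 = 53.015.
N(t) = K/(1 + A·e^(−rt)) = 7130/(1 + 53.015×e^(−0.702×8)).
e^(−5.616) = 0.0036392; denominator = 1 + 53.015×0.0036392 = 1.1929.
N = 7130/1.1929 = 5976.88.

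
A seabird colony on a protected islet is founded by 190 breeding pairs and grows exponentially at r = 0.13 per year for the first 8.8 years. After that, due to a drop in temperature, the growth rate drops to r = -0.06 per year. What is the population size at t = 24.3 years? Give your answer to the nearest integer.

Phase 1: N(8.8) = 190·e^(0.13×8.8) = 190·e^1.144 = 596.467.
Phase 2 runs for 24.3 − 8.8 = 15.5 years at r = -0.06.
N(24.3) = 596.467·e^(-0.06×15.5) = 596.467·e^-0.93 = 235.338.

235 breeding pairs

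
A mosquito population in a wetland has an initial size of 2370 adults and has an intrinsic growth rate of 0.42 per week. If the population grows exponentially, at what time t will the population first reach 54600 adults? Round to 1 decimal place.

7.5 weeks

Set N₀·e^(rt) = 54600: e^(0.42·t) = 54600/2370 = 23.038.
0.42·t = ln(23.038) = 3.1371, so t = 3.1371/0.42 = 7.4694.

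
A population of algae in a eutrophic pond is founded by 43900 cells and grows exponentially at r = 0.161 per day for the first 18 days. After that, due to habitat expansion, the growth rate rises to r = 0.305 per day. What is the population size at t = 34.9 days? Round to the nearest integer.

Phase 1: N(18) = 43900·e^(0.161×18) = 43900·e^2.898 = 796251.
Phase 2 runs for 34.9 − 18 = 16.9 days at r = 0.305.
N(34.9) = 796251·e^(0.305×16.9) = 796251·e^5.154 = 1.37918×10^8.

137917964 cells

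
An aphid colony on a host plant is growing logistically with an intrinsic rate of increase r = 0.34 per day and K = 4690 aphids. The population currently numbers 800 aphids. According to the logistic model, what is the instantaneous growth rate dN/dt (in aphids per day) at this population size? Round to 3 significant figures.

dN/dt = rN(1 − N/K) = 0.34 × 800 × (1 − 800/4690).
1 − 800/4690 = 0.82942; dN/dt = 0.34 × 800 × 0.82942 = 225.6.

226 aphids per day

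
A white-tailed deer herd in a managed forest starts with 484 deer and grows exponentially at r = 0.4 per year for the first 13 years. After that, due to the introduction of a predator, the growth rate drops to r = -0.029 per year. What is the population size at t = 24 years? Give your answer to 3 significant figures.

63800 deer

Phase 1: N(13) = 484·e^(0.4×13) = 484·e^5.2 = 87735.8.
Phase 2 runs for 24 − 13 = 11 years at r = -0.029.
N(24) = 87735.8·e^(-0.029×11) = 87735.8·e^-0.319 = 63773.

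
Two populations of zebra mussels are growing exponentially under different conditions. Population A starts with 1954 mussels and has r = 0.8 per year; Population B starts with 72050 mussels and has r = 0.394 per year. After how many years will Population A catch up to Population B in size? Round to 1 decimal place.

Set 1954·e^(0.8t) = 72050·e^(0.394t).
e^((0.8 − 0.394)t) = 72050/1954 → e^(0.406·t) = 36.873.
0.406·t = ln(36.873) = 3.6075, so t = 3.6075/0.406 = 8.8854.

8.9 years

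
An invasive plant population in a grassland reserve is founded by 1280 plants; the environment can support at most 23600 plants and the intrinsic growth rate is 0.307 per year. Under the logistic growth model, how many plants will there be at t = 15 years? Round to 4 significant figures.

20100 plants

A = (K − N₀)/N₀ = (23600 − 1280)/1280 = 17.438.
N(t) = K/(1 + A·e^(−rt)) = 23600/(1 + 17.438×e^(−0.307×15)).
e^(−4.605) = 0.010002; denominator = 1 + 17.438×0.010002 = 1.1744.
N = 23600/1.1744 = 20095.3.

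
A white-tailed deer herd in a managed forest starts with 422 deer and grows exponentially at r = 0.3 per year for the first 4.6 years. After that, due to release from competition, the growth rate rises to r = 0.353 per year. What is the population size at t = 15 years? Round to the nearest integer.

Phase 1: N(4.6) = 422·e^(0.3×4.6) = 422·e^1.38 = 1677.41.
Phase 2 runs for 15 − 4.6 = 10.4 years at r = 0.353.
N(15) = 1677.41·e^(0.353×10.4) = 1677.41·e^3.671 = 65920.5.

65921 deer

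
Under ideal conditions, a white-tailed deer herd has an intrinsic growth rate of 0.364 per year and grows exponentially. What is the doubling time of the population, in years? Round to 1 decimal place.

1.9 years

Doubling time t_d = ln(2)/r = 0.6931/0.364 = 1.9043.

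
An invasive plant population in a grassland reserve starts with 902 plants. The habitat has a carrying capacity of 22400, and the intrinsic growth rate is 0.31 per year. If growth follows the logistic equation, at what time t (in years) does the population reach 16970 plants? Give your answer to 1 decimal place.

13.9 years

A = (K − N₀)/N₀ = (22400 − 902)/902 = 23.834.
Solve 22400/(1 + 23.834·e^(−0.31t)) = 16970: 1 + 23.834·e^(−0.31t) = 1.32, so e^(−0.31t) = 0.0134254.
−0.31·t = ln(0.0134254) = -4.3106, so t = 4.3106/0.31 = 13.905.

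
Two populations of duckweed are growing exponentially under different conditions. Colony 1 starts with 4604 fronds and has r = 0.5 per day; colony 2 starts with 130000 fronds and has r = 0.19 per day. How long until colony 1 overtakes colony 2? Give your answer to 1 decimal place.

Set 4604·e^(0.5t) = 130000·e^(0.19t).
e^((0.5 − 0.19)t) = 130000/4604 → e^(0.31·t) = 28.236.
0.31·t = ln(28.236) = 3.3406, so t = 3.3406/0.31 = 10.776.

10.8 days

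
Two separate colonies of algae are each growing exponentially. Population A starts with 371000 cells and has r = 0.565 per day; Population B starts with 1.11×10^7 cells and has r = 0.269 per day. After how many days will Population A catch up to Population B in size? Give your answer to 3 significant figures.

11.5 days

Set 371000·e^(0.565t) = 1.11×10^7·e^(0.269t).
e^((0.565 − 0.269)t) = 1.11×10^7/371000 → e^(0.296·t) = 29.919.
0.296·t = ln(29.919) = 3.3985, so t = 3.3985/0.296 = 11.481.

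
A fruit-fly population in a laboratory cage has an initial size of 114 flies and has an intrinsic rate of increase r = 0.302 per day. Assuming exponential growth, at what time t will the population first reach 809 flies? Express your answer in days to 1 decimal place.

6.5 days

Set N₀·e^(rt) = 809: e^(0.302·t) = 809/114 = 7.0965.
0.302·t = ln(7.0965) = 1.9596, so t = 1.9596/0.302 = 6.4887.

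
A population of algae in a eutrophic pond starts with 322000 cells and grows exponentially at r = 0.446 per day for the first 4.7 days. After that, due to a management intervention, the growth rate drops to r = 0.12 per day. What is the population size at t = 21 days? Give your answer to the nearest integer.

18522686 cells

Phase 1: N(4.7) = 322000·e^(0.446×4.7) = 322000·e^2.096 = 2.619534×10^6.
Phase 2 runs for 21 − 4.7 = 16.3 days at r = 0.12.
N(21) = 2.619534×10^6·e^(0.12×16.3) = 2.619534×10^6·e^1.956 = 1.852269×10^7.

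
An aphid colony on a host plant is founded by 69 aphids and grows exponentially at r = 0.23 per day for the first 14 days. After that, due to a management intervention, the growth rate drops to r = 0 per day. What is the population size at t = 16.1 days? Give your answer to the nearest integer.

1727 aphids

Phase 1: N(14) = 69·e^(0.23×14) = 69·e^3.22 = 1726.94.
Phase 2 runs for 16.1 − 14 = 2.1 days at r = 0.
N(16.1) = 1726.94·e^(0×2.1) = 1726.94·e^0 = 1726.94.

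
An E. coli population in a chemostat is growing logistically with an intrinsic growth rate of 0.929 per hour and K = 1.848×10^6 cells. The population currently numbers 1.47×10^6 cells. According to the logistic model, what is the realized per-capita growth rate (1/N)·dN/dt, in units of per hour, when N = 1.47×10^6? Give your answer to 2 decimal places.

0.19 per hour

(1/N)·dN/dt = r(1 − N/K) = 0.929 × (1 − 1.47×10^6/1.848×10^6).
= 0.929 × 0.20455 = 0.19002.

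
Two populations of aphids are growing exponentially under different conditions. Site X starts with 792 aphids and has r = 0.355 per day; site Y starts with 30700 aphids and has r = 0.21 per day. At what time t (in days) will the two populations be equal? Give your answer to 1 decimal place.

25.2 days

Set 792·e^(0.355t) = 30700·e^(0.21t).
e^((0.355 − 0.21)t) = 30700/792 → e^(0.145·t) = 38.763.
0.145·t = ln(38.763) = 3.6575, so t = 3.6575/0.145 = 25.224.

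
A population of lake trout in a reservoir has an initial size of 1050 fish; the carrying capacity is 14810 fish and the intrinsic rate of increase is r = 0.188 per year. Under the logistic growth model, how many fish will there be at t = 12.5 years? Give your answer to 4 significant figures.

6583 fish

A = (K − N₀)/N₀ = (14810 − 1050)/1050 = 13.105.
N(t) = K/(1 + A·e^(−rt)) = 14810/(1 + 13.105×e^(−0.188×12.5)).
e^(−2.35) = 0.095369; denominator = 1 + 13.105×0.095369 = 2.2498.
N = 14810/2.2498 = 6582.84.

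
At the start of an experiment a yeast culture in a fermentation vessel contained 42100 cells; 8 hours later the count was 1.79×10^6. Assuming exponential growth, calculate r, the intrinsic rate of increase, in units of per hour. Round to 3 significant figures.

From N(t) = N₀·e^(rt): e^(r·8) = 1.79×10^6/42100 = 42.518.
r·8 = ln(42.518) = 3.7499, so r = 3.7499/8 = 0.46874.

0.469 per hour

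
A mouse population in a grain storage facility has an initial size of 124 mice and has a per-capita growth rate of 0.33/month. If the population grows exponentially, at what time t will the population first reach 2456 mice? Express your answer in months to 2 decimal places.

Set N₀·e^(rt) = 2456: e^(0.33·t) = 2456/124 = 19.806.
0.33·t = ln(19.806) = 2.986, so t = 2.986/0.33 = 9.0485.

9.05 months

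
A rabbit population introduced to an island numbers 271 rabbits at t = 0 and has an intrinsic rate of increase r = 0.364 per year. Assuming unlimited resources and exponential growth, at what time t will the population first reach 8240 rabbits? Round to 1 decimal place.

9.4 years

Set N₀·e^(rt) = 8240: e^(0.364·t) = 8240/271 = 30.406.
0.364·t = ln(30.406) = 3.4146, so t = 3.4146/0.364 = 9.3809.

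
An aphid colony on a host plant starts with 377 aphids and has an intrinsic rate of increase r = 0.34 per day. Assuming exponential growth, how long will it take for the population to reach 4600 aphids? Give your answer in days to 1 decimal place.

7.4 days

Set N₀·e^(rt) = 4600: e^(0.34·t) = 4600/377 = 12.202.
0.34·t = ln(12.202) = 2.5016, so t = 2.5016/0.34 = 7.3575.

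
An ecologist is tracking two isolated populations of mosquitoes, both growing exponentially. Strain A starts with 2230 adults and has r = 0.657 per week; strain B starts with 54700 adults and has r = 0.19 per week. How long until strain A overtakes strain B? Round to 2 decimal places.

6.85 weeks

Set 2230·e^(0.657t) = 54700·e^(0.19t).
e^((0.657 − 0.19)t) = 54700/2230 → e^(0.467·t) = 24.529.
0.467·t = ln(24.529) = 3.1999, so t = 3.1999/0.467 = 6.852.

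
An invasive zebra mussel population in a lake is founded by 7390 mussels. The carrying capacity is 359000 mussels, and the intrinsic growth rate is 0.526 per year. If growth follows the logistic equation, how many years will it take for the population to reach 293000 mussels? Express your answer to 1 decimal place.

10.2 years

A = (K − N₀)/N₀ = (359000 − 7390)/7390 = 47.579.
Solve 359000/(1 + 47.579·e^(−0.526t)) = 293000: 1 + 47.579·e^(−0.526t) = 1.2253, so e^(−0.526t) = 0.00473434.
−0.526·t = ln(0.00473434) = -5.3529, so t = 5.3529/0.526 = 10.177.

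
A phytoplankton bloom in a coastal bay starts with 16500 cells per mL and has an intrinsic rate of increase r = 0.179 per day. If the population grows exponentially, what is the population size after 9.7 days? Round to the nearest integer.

93659 cells per mL

N(t) = N₀·e^(rt) = 16500 × e^(0.179×9.7) = 16500 × e^1.736.
e^1.736 ≈ 5.6763, so N ≈ 16500 × 5.6763 = 93659.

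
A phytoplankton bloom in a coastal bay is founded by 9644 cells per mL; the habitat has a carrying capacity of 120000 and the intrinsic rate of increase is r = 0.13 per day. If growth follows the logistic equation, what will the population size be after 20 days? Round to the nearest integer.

A = (K − N₀)/N₀ = (120000 − 9644)/9644 = 11.443.
N(t) = K/(1 + A·e^(−rt)) = 120000/(1 + 11.443×e^(−0.13×20)).
e^(−2.6) = 0.074274; denominator = 1 + 11.443×0.074274 = 1.8499.
N = 120000/1.8499 = 64868.

64868 cells per mL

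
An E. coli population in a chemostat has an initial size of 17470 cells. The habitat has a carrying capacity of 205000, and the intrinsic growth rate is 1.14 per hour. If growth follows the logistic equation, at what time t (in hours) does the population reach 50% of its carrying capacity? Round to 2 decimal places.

2.08 hours

A = (K − N₀)/N₀ = (205000 − 17470)/17470 = 10.734.
Solve 205000/(1 + 10.734·e^(−1.14t)) = 102500: 1 + 10.734·e^(−1.14t) = 2, so e^(−1.14t) = 0.0931584.
−1.14·t = ln(0.0931584) = -2.3735, so t = 2.3735/1.14 = 2.082.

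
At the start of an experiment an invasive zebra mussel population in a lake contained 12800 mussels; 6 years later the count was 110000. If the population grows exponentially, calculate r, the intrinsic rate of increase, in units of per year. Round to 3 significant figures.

From N(t) = N₀·e^(rt): e^(r·6) = 110000/12800 = 8.5938.
r·6 = ln(8.5938) = 2.151, so r = 2.151/6 = 0.35851.

0.359 per year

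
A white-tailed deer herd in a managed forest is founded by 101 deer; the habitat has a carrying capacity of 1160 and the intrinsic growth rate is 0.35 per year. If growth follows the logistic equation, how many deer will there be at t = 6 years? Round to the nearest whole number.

A = (K − N₀)/N₀ = (1160 − 101)/101 = 10.485.
N(t) = K/(1 + A·e^(−rt)) = 1160/(1 + 10.485×e^(−0.35×6)).
e^(−2.1) = 0.12246; denominator = 1 + 10.485×0.12246 = 2.284.
N = 1160/2.284 = 507.887.

508 deer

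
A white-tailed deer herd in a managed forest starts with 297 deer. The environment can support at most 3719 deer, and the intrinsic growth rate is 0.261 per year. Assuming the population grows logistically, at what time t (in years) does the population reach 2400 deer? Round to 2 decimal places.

A = (K − N₀)/N₀ = (3719 − 297)/297 = 11.522.
Solve 3719/(1 + 11.522·e^(−0.261t)) = 2400: 1 + 11.522·e^(−0.261t) = 1.5496, so e^(−0.261t) = 0.0476991.
−0.261·t = ln(0.0476991) = -3.0428, so t = 3.0428/0.261 = 11.658.

11.66 years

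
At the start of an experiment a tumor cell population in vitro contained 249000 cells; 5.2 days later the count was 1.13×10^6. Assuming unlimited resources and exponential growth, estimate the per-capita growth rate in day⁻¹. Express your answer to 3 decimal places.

0.291 per day

From N(t) = N₀·e^(rt): e^(r·5.2) = 1.13×10^6/249000 = 4.5382.
r·5.2 = ln(4.5382) = 1.5125, so r = 1.5125/5.2 = 0.29087.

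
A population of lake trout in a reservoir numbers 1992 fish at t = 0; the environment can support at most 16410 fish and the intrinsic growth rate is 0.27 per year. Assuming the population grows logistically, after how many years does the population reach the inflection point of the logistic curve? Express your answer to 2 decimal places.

Logistic growth is fastest at N = K/2 = 8205.
A = (K − N₀)/N₀ = 7.238. Set K/(1 + A·e^(−rt)) = K/2 → A·e^(−rt) = 1.
e^(−0.27t) = 1/7.238 = 0.138161, so t = ln(7.238)/0.27 = 1.9793/0.27 = 7.3309.

7.33 years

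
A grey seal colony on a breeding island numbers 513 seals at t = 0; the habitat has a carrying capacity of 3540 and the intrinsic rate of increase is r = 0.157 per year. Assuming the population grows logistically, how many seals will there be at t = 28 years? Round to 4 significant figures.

A = (K − N₀)/N₀ = (3540 − 513)/513 = 5.9006.
N(t) = K/(1 + A·e^(−rt)) = 3540/(1 + 5.9006×e^(−0.157×28)).
e^(−4.396) = 0.012327; denominator = 1 + 5.9006×0.012327 = 1.0727.
N = 3540/1.0727 = 3299.98.

3300 seals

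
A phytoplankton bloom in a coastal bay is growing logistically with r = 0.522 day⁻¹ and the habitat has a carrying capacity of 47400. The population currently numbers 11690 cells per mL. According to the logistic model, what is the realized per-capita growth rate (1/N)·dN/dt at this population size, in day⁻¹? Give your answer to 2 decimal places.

(1/N)·dN/dt = r(1 − N/K) = 0.522 × (1 − 11690/47400).
= 0.522 × 0.75338 = 0.39326.

0.39 per day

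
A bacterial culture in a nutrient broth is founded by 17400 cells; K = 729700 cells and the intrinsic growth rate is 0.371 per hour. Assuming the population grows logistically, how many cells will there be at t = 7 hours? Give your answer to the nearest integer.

A = (K − N₀)/N₀ = (729700 − 17400)/17400 = 40.937.
N(t) = K/(1 + A·e^(−rt)) = 729700/(1 + 40.937×e^(−0.371×7)).
e^(−2.597) = 0.074497; denominator = 1 + 40.937×0.074497 = 4.0497.
N = 729700/4.0497 = 180188.

180188 cells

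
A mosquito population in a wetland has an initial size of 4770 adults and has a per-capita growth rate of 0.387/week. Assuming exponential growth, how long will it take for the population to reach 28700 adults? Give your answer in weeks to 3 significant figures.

4.64 weeks

Set N₀·e^(rt) = 28700: e^(0.387·t) = 28700/4770 = 6.0168.
0.387·t = ln(6.0168) = 1.7946, so t = 1.7946/0.387 = 4.6371.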